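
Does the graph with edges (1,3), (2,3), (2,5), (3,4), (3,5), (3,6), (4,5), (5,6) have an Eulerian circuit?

Step 1: Find the degree of each vertex:
  deg(1) = 1
  deg(2) = 2
  deg(3) = 5
  deg(4) = 2
  deg(5) = 4
  deg(6) = 2

Step 2: Count vertices with odd degree:
  Odd-degree vertices: 1, 3 (2 total)

Step 3: Apply Euler's theorem:
  - Eulerian circuit exists iff graph is connected and all vertices have even degree
  - Eulerian path exists iff graph is connected and has 0 or 2 odd-degree vertices

Graph is connected with exactly 2 odd-degree vertices (1, 3).
Eulerian path exists (starting and ending at the odd-degree vertices), but no Eulerian circuit.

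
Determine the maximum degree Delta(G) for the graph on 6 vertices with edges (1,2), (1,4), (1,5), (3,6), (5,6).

Step 1: Count edges incident to each vertex:
  deg(1) = 3 (neighbors: 2, 4, 5)
  deg(2) = 1 (neighbors: 1)
  deg(3) = 1 (neighbors: 6)
  deg(4) = 1 (neighbors: 1)
  deg(5) = 2 (neighbors: 1, 6)
  deg(6) = 2 (neighbors: 3, 5)

Step 2: Find maximum:
  max(3, 1, 1, 1, 2, 2) = 3 (vertex 1)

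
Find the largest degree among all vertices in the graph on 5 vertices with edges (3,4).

Step 1: Count edges incident to each vertex:
  deg(1) = 0 (neighbors: none)
  deg(2) = 0 (neighbors: none)
  deg(3) = 1 (neighbors: 4)
  deg(4) = 1 (neighbors: 3)
  deg(5) = 0 (neighbors: none)

Step 2: Find maximum:
  max(0, 0, 1, 1, 0) = 1 (vertex 3)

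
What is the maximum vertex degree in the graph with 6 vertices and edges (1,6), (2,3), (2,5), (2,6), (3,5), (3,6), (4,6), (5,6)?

Step 1: Count edges incident to each vertex:
  deg(1) = 1 (neighbors: 6)
  deg(2) = 3 (neighbors: 3, 5, 6)
  deg(3) = 3 (neighbors: 2, 5, 6)
  deg(4) = 1 (neighbors: 6)
  deg(5) = 3 (neighbors: 2, 3, 6)
  deg(6) = 5 (neighbors: 1, 2, 3, 4, 5)

Step 2: Find maximum:
  max(1, 3, 3, 1, 3, 5) = 5 (vertex 6)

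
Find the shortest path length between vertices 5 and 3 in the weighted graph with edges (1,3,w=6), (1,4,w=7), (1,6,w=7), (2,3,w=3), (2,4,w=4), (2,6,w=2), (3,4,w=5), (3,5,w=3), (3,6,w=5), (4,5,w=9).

Step 1: Build adjacency list with weights:
  1: 3(w=6), 4(w=7), 6(w=7)
  2: 3(w=3), 4(w=4), 6(w=2)
  3: 1(w=6), 2(w=3), 4(w=5), 5(w=3), 6(w=5)
  4: 1(w=7), 2(w=4), 3(w=5), 5(w=9)
  5: 3(w=3), 4(w=9)
  6: 1(w=7), 2(w=2), 3(w=5)

Step 2: Apply Dijkstra's algorithm from vertex 5:
  Visit vertex 5 (distance=0)
    Update dist[3] = 3
    Update dist[4] = 9
  Visit vertex 3 (distance=3)
    Update dist[1] = 9
    Update dist[2] = 6
    Update dist[4] = 8
    Update dist[6] = 8

Step 3: Shortest path: 5 -> 3
Total weight: 3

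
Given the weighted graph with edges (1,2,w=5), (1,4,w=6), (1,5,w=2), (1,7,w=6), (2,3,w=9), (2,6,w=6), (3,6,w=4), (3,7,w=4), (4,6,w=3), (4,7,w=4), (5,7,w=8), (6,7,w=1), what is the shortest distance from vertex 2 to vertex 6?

Step 1: Build adjacency list with weights:
  1: 2(w=5), 4(w=6), 5(w=2), 7(w=6)
  2: 1(w=5), 3(w=9), 6(w=6)
  3: 2(w=9), 6(w=4), 7(w=4)
  4: 1(w=6), 6(w=3), 7(w=4)
  5: 1(w=2), 7(w=8)
  6: 2(w=6), 3(w=4), 4(w=3), 7(w=1)
  7: 1(w=6), 3(w=4), 4(w=4), 5(w=8), 6(w=1)

Step 2: Apply Dijkstra's algorithm from vertex 2:
  Visit vertex 2 (distance=0)
    Update dist[1] = 5
    Update dist[3] = 9
    Update dist[6] = 6
  Visit vertex 1 (distance=5)
    Update dist[4] = 11
    Update dist[5] = 7
    Update dist[7] = 11
  Visit vertex 6 (distance=6)
    Update dist[4] = 9
    Update dist[7] = 7

Step 3: Shortest path: 2 -> 6
Total weight: 6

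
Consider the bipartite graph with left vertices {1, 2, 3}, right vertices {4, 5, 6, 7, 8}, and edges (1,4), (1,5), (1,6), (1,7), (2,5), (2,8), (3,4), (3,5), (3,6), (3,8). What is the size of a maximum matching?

Step 1: List the neighbors of each left vertex:
  1: 4, 5, 6, 7
  2: 5, 8
  3: 4, 5, 6, 8

Step 2: Greedily match left vertices, then look for augmenting paths:
  Match 1 -- 4
  Match 2 -- 5
  Match 3 -- 6
  No augmenting path remains.

Step 3: Verify this is maximum:
  Matching size 3 = min(|L|, |R|) = min(3, 5), which is an upper bound, so this matching is maximum.

Maximum matching: {(1,4), (2,5), (3,6)}
Size: 3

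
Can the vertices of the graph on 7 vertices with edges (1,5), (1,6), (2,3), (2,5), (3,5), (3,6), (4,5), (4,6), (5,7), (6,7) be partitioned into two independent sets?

Step 1: Attempt 2-coloring using BFS:
  Start at vertex 1, assign color 0
  Color vertex 5 with color 1 (neighbor of 1)
  Color vertex 6 with color 1 (neighbor of 1)
  Color vertex 2 with color 0 (neighbor of 5)
  Color vertex 3 with color 0 (neighbor of 5)
  Color vertex 4 with color 0 (neighbor of 5)
  Color vertex 7 with color 0 (neighbor of 5)

Step 2: Conflict found! Vertices 2 and 3 are adjacent but have the same color.
This means the graph contains an odd cycle.

The graph is NOT bipartite.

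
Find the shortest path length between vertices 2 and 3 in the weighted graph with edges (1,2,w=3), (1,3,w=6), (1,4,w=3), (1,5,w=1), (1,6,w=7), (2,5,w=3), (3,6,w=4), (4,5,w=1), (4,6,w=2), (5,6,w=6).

Step 1: Build adjacency list with weights:
  1: 2(w=3), 3(w=6), 4(w=3), 5(w=1), 6(w=7)
  2: 1(w=3), 5(w=3)
  3: 1(w=6), 6(w=4)
  4: 1(w=3), 5(w=1), 6(w=2)
  5: 1(w=1), 2(w=3), 4(w=1), 6(w=6)
  6: 1(w=7), 3(w=4), 4(w=2), 5(w=6)

Step 2: Apply Dijkstra's algorithm from vertex 2:
  Visit vertex 2 (distance=0)
    Update dist[1] = 3
    Update dist[5] = 3
  Visit vertex 1 (distance=3)
    Update dist[3] = 9
    Update dist[4] = 6
    Update dist[6] = 10
  Visit vertex 5 (distance=3)
    Update dist[4] = 4
    Update dist[6] = 9
  Visit vertex 4 (distance=4)
    Update dist[6] = 6
  Visit vertex 6 (distance=6)
  Visit vertex 3 (distance=9)

Step 3: Shortest path: 2 -> 1 -> 3
Total weight: 3 + 6 = 9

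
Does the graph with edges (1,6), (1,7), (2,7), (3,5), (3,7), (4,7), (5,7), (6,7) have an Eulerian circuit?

Step 1: Find the degree of each vertex:
  deg(1) = 2
  deg(2) = 1
  deg(3) = 2
  deg(4) = 1
  deg(5) = 2
  deg(6) = 2
  deg(7) = 6

Step 2: Count vertices with odd degree:
  Odd-degree vertices: 2, 4 (2 total)

Step 3: Apply Euler's theorem:
  - Eulerian circuit exists iff graph is connected and all vertices have even degree
  - Eulerian path exists iff graph is connected and has 0 or 2 odd-degree vertices

Graph is connected with exactly 2 odd-degree vertices (2, 4).
Eulerian path exists (starting and ending at the odd-degree vertices), but no Eulerian circuit.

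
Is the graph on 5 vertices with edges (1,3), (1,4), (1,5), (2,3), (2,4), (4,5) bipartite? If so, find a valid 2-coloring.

Step 1: Attempt 2-coloring using BFS:
  Start at vertex 1, assign color 0
  Color vertex 3 with color 1 (neighbor of 1)
  Color vertex 4 with color 1 (neighbor of 1)
  Color vertex 5 with color 1 (neighbor of 1)
  Color vertex 2 with color 0 (neighbor of 3)

Step 2: Conflict found! Vertices 4 and 5 are adjacent but have the same color.
This means the graph contains an odd cycle.

The graph is NOT bipartite.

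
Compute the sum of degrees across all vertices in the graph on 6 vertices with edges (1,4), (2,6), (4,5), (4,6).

Step 1: Count edges incident to each vertex:
  deg(1) = 1 (neighbors: 4)
  deg(2) = 1 (neighbors: 6)
  deg(3) = 0 (neighbors: none)
  deg(4) = 3 (neighbors: 1, 5, 6)
  deg(5) = 1 (neighbors: 4)
  deg(6) = 2 (neighbors: 2, 4)

Step 2: Sum all degrees:
  1 + 1 + 0 + 3 + 1 + 2 = 8

Verification: sum of degrees = 2 * |E| = 2 * 4 = 8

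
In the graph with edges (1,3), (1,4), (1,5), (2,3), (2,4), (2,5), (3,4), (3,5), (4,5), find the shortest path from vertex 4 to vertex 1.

Step 1: Build adjacency list:
  1: 3, 4, 5
  2: 3, 4, 5
  3: 1, 2, 4, 5
  4: 1, 2, 3, 5
  5: 1, 2, 3, 4

Step 2: BFS from vertex 4 to find shortest path to 1:
  vertex 1 reached at distance 1

Step 3: Shortest path: 4 -> 1
Path length: 1 edge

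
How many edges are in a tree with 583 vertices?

A tree on n vertices always has exactly n - 1 edges.
For n = 583: edges = 583 - 1 = 582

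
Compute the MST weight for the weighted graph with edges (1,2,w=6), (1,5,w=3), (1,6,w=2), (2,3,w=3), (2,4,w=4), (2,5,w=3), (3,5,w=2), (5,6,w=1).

Apply Kruskal's algorithm (sort edges by weight, add if no cycle):

Sorted edges by weight:
  (5,6) w=1
  (1,6) w=2
  (3,5) w=2
  (1,5) w=3
  (2,3) w=3
  (2,5) w=3
  (2,4) w=4
  (1,2) w=6

Add edge (5,6) w=1 -- no cycle. Running total: 1
Add edge (1,6) w=2 -- no cycle. Running total: 3
Add edge (3,5) w=2 -- no cycle. Running total: 5
Skip edge (1,5) w=3 -- would create cycle
Add edge (2,3) w=3 -- no cycle. Running total: 8
Skip edge (2,5) w=3 -- would create cycle
Add edge (2,4) w=4 -- no cycle. Running total: 12

MST edges: (5,6,w=1), (1,6,w=2), (3,5,w=2), (2,3,w=3), (2,4,w=4)
Total MST weight: 1 + 2 + 2 + 3 + 4 = 12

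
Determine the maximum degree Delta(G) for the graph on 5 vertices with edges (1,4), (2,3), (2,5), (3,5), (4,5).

Step 1: Count edges incident to each vertex:
  deg(1) = 1 (neighbors: 4)
  deg(2) = 2 (neighbors: 3, 5)
  deg(3) = 2 (neighbors: 2, 5)
  deg(4) = 2 (neighbors: 1, 5)
  deg(5) = 3 (neighbors: 2, 3, 4)

Step 2: Find maximum:
  max(1, 2, 2, 2, 3) = 3 (vertex 5)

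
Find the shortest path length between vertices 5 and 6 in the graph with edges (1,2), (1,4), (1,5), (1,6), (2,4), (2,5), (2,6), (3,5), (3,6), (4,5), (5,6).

Step 1: Build adjacency list:
  1: 2, 4, 5, 6
  2: 1, 4, 5, 6
  3: 5, 6
  4: 1, 2, 5
  5: 1, 2, 3, 4, 6
  6: 1, 2, 3, 5

Step 2: BFS from vertex 5 to find shortest path to 6:
  vertex 1 reached at distance 1
  vertex 2 reached at distance 1
  vertex 3 reached at distance 1
  vertex 4 reached at distance 1
  vertex 6 reached at distance 1

Step 3: Shortest path: 5 -> 6
Path length: 1 edge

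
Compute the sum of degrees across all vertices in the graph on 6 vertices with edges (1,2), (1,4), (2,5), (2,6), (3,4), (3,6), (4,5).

Step 1: Count edges incident to each vertex:
  deg(1) = 2 (neighbors: 2, 4)
  deg(2) = 3 (neighbors: 1, 5, 6)
  deg(3) = 2 (neighbors: 4, 6)
  deg(4) = 3 (neighbors: 1, 3, 5)
  deg(5) = 2 (neighbors: 2, 4)
  deg(6) = 2 (neighbors: 2, 3)

Step 2: Sum all degrees:
  2 + 3 + 2 + 3 + 2 + 2 = 14

Verification: sum of degrees = 2 * |E| = 2 * 7 = 14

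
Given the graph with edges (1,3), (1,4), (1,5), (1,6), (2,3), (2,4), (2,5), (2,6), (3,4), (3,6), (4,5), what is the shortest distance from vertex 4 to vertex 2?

Step 1: Build adjacency list:
  1: 3, 4, 5, 6
  2: 3, 4, 5, 6
  3: 1, 2, 4, 6
  4: 1, 2, 3, 5
  5: 1, 2, 4
  6: 1, 2, 3

Step 2: BFS from vertex 4 to find shortest path to 2:
  vertex 1 reached at distance 1
  vertex 2 reached at distance 1

Step 3: Shortest path: 4 -> 2
Path length: 1 edge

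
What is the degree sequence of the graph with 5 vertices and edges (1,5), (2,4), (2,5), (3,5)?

Step 1: Count edges incident to each vertex:
  deg(1) = 1 (neighbors: 5)
  deg(2) = 2 (neighbors: 4, 5)
  deg(3) = 1 (neighbors: 5)
  deg(4) = 1 (neighbors: 2)
  deg(5) = 3 (neighbors: 1, 2, 3)

Step 2: Sort degrees in non-increasing order:
  Degrees: [1, 2, 1, 1, 3] -> sorted: [3, 2, 1, 1, 1]

Degree sequence: [3, 2, 1, 1, 1]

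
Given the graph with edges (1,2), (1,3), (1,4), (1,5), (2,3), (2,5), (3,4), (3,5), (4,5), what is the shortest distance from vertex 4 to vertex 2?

Step 1: Build adjacency list:
  1: 2, 3, 4, 5
  2: 1, 3, 5
  3: 1, 2, 4, 5
  4: 1, 3, 5
  5: 1, 2, 3, 4

Step 2: BFS from vertex 4 to find shortest path to 2:
  vertex 1 reached at distance 1
  vertex 3 reached at distance 1
  vertex 5 reached at distance 1
  vertex 2 reached at distance 2

Step 3: Shortest path: 4 -> 1 -> 2
Path length: 2 edges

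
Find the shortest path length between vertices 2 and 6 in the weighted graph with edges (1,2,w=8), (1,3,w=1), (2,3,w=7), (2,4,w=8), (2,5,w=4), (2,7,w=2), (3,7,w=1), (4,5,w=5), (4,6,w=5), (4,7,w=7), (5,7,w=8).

Step 1: Build adjacency list with weights:
  1: 2(w=8), 3(w=1)
  2: 1(w=8), 3(w=7), 4(w=8), 5(w=4), 7(w=2)
  3: 1(w=1), 2(w=7), 7(w=1)
  4: 2(w=8), 5(w=5), 6(w=5), 7(w=7)
  5: 2(w=4), 4(w=5), 7(w=8)
  6: 4(w=5)
  7: 2(w=2), 3(w=1), 4(w=7), 5(w=8)

Step 2: Apply Dijkstra's algorithm from vertex 2:
  Visit vertex 2 (distance=0)
    Update dist[1] = 8
    Update dist[3] = 7
    Update dist[4] = 8
    Update dist[5] = 4
    Update dist[7] = 2
  Visit vertex 7 (distance=2)
    Update dist[3] = 3
  Visit vertex 3 (distance=3)
    Update dist[1] = 4
  Visit vertex 1 (distance=4)
  Visit vertex 5 (distance=4)
  Visit vertex 4 (distance=8)
    Update dist[6] = 13
  Visit vertex 6 (distance=13)

Step 3: Shortest path: 2 -> 4 -> 6
Total weight: 8 + 5 = 13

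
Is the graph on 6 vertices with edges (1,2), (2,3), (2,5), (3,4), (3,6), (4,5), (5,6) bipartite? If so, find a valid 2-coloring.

Step 1: Attempt 2-coloring using BFS:
  Start at vertex 1, assign color 0
  Color vertex 2 with color 1 (neighbor of 1)
  Color vertex 3 with color 0 (neighbor of 2)
  Color vertex 5 with color 0 (neighbor of 2)
  Color vertex 4 with color 1 (neighbor of 3)
  Color vertex 6 with color 1 (neighbor of 3)

Step 2: 2-coloring succeeded. No conflicts found.
  Set A (color 0): {1, 3, 5}
  Set B (color 1): {2, 4, 6}

The graph is bipartite with partition {1, 3, 5}, {2, 4, 6}.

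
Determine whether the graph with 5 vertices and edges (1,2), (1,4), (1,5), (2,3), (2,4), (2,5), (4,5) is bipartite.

Step 1: Attempt 2-coloring using BFS:
  Start at vertex 1, assign color 0
  Color vertex 2 with color 1 (neighbor of 1)
  Color vertex 4 with color 1 (neighbor of 1)
  Color vertex 5 with color 1 (neighbor of 1)
  Color vertex 3 with color 0 (neighbor of 2)

Step 2: Conflict found! Vertices 2 and 4 are adjacent but have the same color.
This means the graph contains an odd cycle.

The graph is NOT bipartite.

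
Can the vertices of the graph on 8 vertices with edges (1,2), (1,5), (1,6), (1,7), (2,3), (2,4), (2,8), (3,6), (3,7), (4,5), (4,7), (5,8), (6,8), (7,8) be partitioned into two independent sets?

Step 1: Attempt 2-coloring using BFS:
  Start at vertex 1, assign color 0
  Color vertex 2 with color 1 (neighbor of 1)
  Color vertex 5 with color 1 (neighbor of 1)
  Color vertex 6 with color 1 (neighbor of 1)
  Color vertex 7 with color 1 (neighbor of 1)
  Color vertex 3 with color 0 (neighbor of 2)
  Color vertex 4 with color 0 (neighbor of 2)
  Color vertex 8 with color 0 (neighbor of 2)

Step 2: 2-coloring succeeded. No conflicts found.
  Set A (color 0): {1, 3, 4, 8}
  Set B (color 1): {2, 5, 6, 7}

The graph is bipartite with partition {1, 3, 4, 8}, {2, 5, 6, 7}.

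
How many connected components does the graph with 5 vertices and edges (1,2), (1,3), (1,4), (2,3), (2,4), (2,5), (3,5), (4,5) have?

Step 1: Build adjacency list from edges:
  1: 2, 3, 4
  2: 1, 3, 4, 5
  3: 1, 2, 5
  4: 1, 2, 5
  5: 2, 3, 4

Step 2: Run BFS/DFS from vertex 1:
  Visited: {1, 2, 3, 4, 5}
  Reached 5 of 5 vertices

Step 3: All 5 vertices reached from vertex 1, so the graph is connected.
Number of connected components: 1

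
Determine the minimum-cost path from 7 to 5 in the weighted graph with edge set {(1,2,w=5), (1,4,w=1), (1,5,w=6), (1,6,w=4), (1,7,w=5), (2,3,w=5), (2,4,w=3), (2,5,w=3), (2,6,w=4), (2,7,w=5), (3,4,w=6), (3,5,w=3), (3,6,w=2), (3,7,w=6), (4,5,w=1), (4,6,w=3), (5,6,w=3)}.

Step 1: Build adjacency list with weights:
  1: 2(w=5), 4(w=1), 5(w=6), 6(w=4), 7(w=5)
  2: 1(w=5), 3(w=5), 4(w=3), 5(w=3), 6(w=4), 7(w=5)
  3: 2(w=5), 4(w=6), 5(w=3), 6(w=2), 7(w=6)
  4: 1(w=1), 2(w=3), 3(w=6), 5(w=1), 6(w=3)
  5: 1(w=6), 2(w=3), 3(w=3), 4(w=1), 6(w=3)
  6: 1(w=4), 2(w=4), 3(w=2), 4(w=3), 5(w=3)
  7: 1(w=5), 2(w=5), 3(w=6)

Step 2: Apply Dijkstra's algorithm from vertex 7:
  Visit vertex 7 (distance=0)
    Update dist[1] = 5
    Update dist[2] = 5
    Update dist[3] = 6
  Visit vertex 1 (distance=5)
    Update dist[4] = 6
    Update dist[5] = 11
    Update dist[6] = 9
  Visit vertex 2 (distance=5)
    Update dist[5] = 8
  Visit vertex 3 (distance=6)
    Update dist[6] = 8
  Visit vertex 4 (distance=6)
    Update dist[5] = 7
  Visit vertex 5 (distance=7)

Step 3: Shortest path: 7 -> 1 -> 4 -> 5
Total weight: 5 + 1 + 1 = 7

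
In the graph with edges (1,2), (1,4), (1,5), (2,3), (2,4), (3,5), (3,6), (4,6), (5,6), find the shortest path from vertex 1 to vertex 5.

Step 1: Build adjacency list:
  1: 2, 4, 5
  2: 1, 3, 4
  3: 2, 5, 6
  4: 1, 2, 6
  5: 1, 3, 6
  6: 3, 4, 5

Step 2: BFS from vertex 1 to find shortest path to 5:
  vertex 2 reached at distance 1
  vertex 4 reached at distance 1
  vertex 5 reached at distance 1

Step 3: Shortest path: 1 -> 5
Path length: 1 edge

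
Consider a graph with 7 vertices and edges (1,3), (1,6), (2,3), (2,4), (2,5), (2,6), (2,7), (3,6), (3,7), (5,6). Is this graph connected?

Step 1: Build adjacency list from edges:
  1: 3, 6
  2: 3, 4, 5, 6, 7
  3: 1, 2, 6, 7
  4: 2
  5: 2, 6
  6: 1, 2, 3, 5
  7: 2, 3

Step 2: Run BFS/DFS from vertex 1:
  Visited: {1, 3, 6, 2, 7, 5, 4}
  Reached 7 of 7 vertices

Step 3: All 7 vertices reached from vertex 1, so the graph is connected.
Answer: Yes, the graph is connected.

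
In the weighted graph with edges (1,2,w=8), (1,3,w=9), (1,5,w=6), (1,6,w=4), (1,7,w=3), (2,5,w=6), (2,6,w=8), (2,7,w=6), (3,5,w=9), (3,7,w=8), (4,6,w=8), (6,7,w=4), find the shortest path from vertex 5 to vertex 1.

Step 1: Build adjacency list with weights:
  1: 2(w=8), 3(w=9), 5(w=6), 6(w=4), 7(w=3)
  2: 1(w=8), 5(w=6), 6(w=8), 7(w=6)
  3: 1(w=9), 5(w=9), 7(w=8)
  4: 6(w=8)
  5: 1(w=6), 2(w=6), 3(w=9)
  6: 1(w=4), 2(w=8), 4(w=8), 7(w=4)
  7: 1(w=3), 2(w=6), 3(w=8), 6(w=4)

Step 2: Apply Dijkstra's algorithm from vertex 5:
  Visit vertex 5 (distance=0)
    Update dist[1] = 6
    Update dist[2] = 6
    Update dist[3] = 9
  Visit vertex 1 (distance=6)
    Update dist[6] = 10
    Update dist[7] = 9

Step 3: Shortest path: 5 -> 1
Total weight: 6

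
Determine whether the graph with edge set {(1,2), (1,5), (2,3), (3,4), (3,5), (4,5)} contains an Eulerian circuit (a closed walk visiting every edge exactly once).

Step 1: Find the degree of each vertex:
  deg(1) = 2
  deg(2) = 2
  deg(3) = 3
  deg(4) = 2
  deg(5) = 3

Step 2: Count vertices with odd degree:
  Odd-degree vertices: 3, 5 (2 total)

Step 3: Apply Euler's theorem:
  - Eulerian circuit exists iff graph is connected and all vertices have even degree
  - Eulerian path exists iff graph is connected and has 0 or 2 odd-degree vertices

Graph is connected with exactly 2 odd-degree vertices (3, 5).
Eulerian path exists (starting and ending at the odd-degree vertices), but no Eulerian circuit.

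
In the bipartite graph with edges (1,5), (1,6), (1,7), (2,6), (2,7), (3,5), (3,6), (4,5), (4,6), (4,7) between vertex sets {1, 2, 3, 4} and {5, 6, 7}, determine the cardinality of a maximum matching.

Step 1: List the neighbors of each left vertex:
  1: 5, 6, 7
  2: 6, 7
  3: 5, 6
  4: 5, 6, 7

Step 2: Greedily match left vertices, then look for augmenting paths:
  Match 1 -- 5
  Match 2 -- 6
  Match 4 -- 7
  No augmenting path remains.

Step 3: Verify this is maximum:
  Matching size 3 = min(|L|, |R|) = min(4, 3), which is an upper bound, so this matching is maximum.

Maximum matching: {(1,5), (2,6), (4,7)}
Size: 3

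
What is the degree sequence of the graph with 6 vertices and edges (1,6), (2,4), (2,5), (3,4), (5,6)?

Step 1: Count edges incident to each vertex:
  deg(1) = 1 (neighbors: 6)
  deg(2) = 2 (neighbors: 4, 5)
  deg(3) = 1 (neighbors: 4)
  deg(4) = 2 (neighbors: 2, 3)
  deg(5) = 2 (neighbors: 2, 6)
  deg(6) = 2 (neighbors: 1, 5)

Step 2: Sort degrees in non-increasing order:
  Degrees: [1, 2, 1, 2, 2, 2] -> sorted: [2, 2, 2, 2, 1, 1]

Degree sequence: [2, 2, 2, 2, 1, 1]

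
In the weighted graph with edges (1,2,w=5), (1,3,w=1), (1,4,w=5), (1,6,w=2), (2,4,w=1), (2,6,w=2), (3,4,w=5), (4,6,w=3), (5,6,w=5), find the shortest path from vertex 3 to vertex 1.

Step 1: Build adjacency list with weights:
  1: 2(w=5), 3(w=1), 4(w=5), 6(w=2)
  2: 1(w=5), 4(w=1), 6(w=2)
  3: 1(w=1), 4(w=5)
  4: 1(w=5), 2(w=1), 3(w=5), 6(w=3)
  5: 6(w=5)
  6: 1(w=2), 2(w=2), 4(w=3), 5(w=5)

Step 2: Apply Dijkstra's algorithm from vertex 3:
  Visit vertex 3 (distance=0)
    Update dist[1] = 1
    Update dist[4] = 5
  Visit vertex 1 (distance=1)
    Update dist[2] = 6
    Update dist[6] = 3

Step 3: Shortest path: 3 -> 1
Total weight: 1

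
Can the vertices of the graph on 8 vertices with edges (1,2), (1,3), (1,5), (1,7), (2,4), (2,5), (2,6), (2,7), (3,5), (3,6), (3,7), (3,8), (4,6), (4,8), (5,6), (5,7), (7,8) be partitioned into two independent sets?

Step 1: Attempt 2-coloring using BFS:
  Start at vertex 1, assign color 0
  Color vertex 2 with color 1 (neighbor of 1)
  Color vertex 3 with color 1 (neighbor of 1)
  Color vertex 5 with color 1 (neighbor of 1)
  Color vertex 7 with color 1 (neighbor of 1)
  Color vertex 4 with color 0 (neighbor of 2)

Step 2: Conflict found! Vertices 2 and 5 are adjacent but have the same color.
This means the graph contains an odd cycle.

The graph is NOT bipartite.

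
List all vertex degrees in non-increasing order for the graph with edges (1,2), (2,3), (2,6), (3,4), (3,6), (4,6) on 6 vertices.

Step 1: Count edges incident to each vertex:
  deg(1) = 1 (neighbors: 2)
  deg(2) = 3 (neighbors: 1, 3, 6)
  deg(3) = 3 (neighbors: 2, 4, 6)
  deg(4) = 2 (neighbors: 3, 6)
  deg(5) = 0 (neighbors: none)
  deg(6) = 3 (neighbors: 2, 3, 4)

Step 2: Sort degrees in non-increasing order:
  Degrees: [1, 3, 3, 2, 0, 3] -> sorted: [3, 3, 3, 2, 1, 0]

Degree sequence: [3, 3, 3, 2, 1, 0]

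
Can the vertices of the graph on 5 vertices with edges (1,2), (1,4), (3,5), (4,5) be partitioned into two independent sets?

Step 1: Attempt 2-coloring using BFS:
  Start at vertex 1, assign color 0
  Color vertex 2 with color 1 (neighbor of 1)
  Color vertex 4 with color 1 (neighbor of 1)
  Color vertex 5 with color 0 (neighbor of 4)
  Color vertex 3 with color 1 (neighbor of 5)

Step 2: 2-coloring succeeded. No conflicts found.
  Set A (color 0): {1, 5}
  Set B (color 1): {2, 3, 4}

The graph is bipartite with partition {1, 5}, {2, 3, 4}.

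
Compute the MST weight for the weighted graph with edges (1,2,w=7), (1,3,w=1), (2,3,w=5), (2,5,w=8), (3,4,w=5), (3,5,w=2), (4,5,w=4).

Apply Kruskal's algorithm (sort edges by weight, add if no cycle):

Sorted edges by weight:
  (1,3) w=1
  (3,5) w=2
  (4,5) w=4
  (2,3) w=5
  (3,4) w=5
  (1,2) w=7
  (2,5) w=8

Add edge (1,3) w=1 -- no cycle. Running total: 1
Add edge (3,5) w=2 -- no cycle. Running total: 3
Add edge (4,5) w=4 -- no cycle. Running total: 7
Add edge (2,3) w=5 -- no cycle. Running total: 12

MST edges: (1,3,w=1), (3,5,w=2), (4,5,w=4), (2,3,w=5)
Total MST weight: 1 + 2 + 4 + 5 = 12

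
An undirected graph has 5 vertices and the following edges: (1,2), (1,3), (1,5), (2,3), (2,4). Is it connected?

Step 1: Build adjacency list from edges:
  1: 2, 3, 5
  2: 1, 3, 4
  3: 1, 2
  4: 2
  5: 1

Step 2: Run BFS/DFS from vertex 1:
  Visited: {1, 2, 3, 5, 4}
  Reached 5 of 5 vertices

Step 3: All 5 vertices reached from vertex 1, so the graph is connected.
Answer: Yes, the graph is connected.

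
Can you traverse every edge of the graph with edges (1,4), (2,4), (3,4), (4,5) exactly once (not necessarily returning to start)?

Step 1: Find the degree of each vertex:
  deg(1) = 1
  deg(2) = 1
  deg(3) = 1
  deg(4) = 4
  deg(5) = 1

Step 2: Count vertices with odd degree:
  Odd-degree vertices: 1, 2, 3, 5 (4 total)

Step 3: Apply Euler's theorem:
  - Eulerian circuit exists iff graph is connected and all vertices have even degree
  - Eulerian path exists iff graph is connected and has 0 or 2 odd-degree vertices

Graph has 4 odd-degree vertices (need 0 or 2).
Neither Eulerian path nor Eulerian circuit exists.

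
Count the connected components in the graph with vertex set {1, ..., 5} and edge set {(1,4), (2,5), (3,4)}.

Step 1: Build adjacency list from edges:
  1: 4
  2: 5
  3: 4
  4: 1, 3
  5: 2

Step 2: Run BFS/DFS from vertex 1:
  Visited: {1, 4, 3}
  Reached 3 of 5 vertices

Step 3: Only 3 of 5 vertices reached. Graph is disconnected.
Connected components: {1, 3, 4}, {2, 5}
Number of connected components: 2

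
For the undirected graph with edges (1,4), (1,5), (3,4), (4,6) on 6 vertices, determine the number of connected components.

Step 1: Build adjacency list from edges:
  1: 4, 5
  2: (none)
  3: 4
  4: 1, 3, 6
  5: 1
  6: 4

Step 2: Run BFS/DFS from vertex 1:
  Visited: {1, 4, 5, 3, 6}
  Reached 5 of 6 vertices

Step 3: Only 5 of 6 vertices reached. Graph is disconnected.
Connected components: {1, 3, 4, 5, 6}, {2}
Number of connected components: 2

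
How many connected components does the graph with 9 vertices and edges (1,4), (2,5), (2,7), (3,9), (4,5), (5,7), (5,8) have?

Step 1: Build adjacency list from edges:
  1: 4
  2: 5, 7
  3: 9
  4: 1, 5
  5: 2, 4, 7, 8
  6: (none)
  7: 2, 5
  8: 5
  9: 3

Step 2: Run BFS/DFS from vertex 1:
  Visited: {1, 4, 5, 2, 7, 8}
  Reached 6 of 9 vertices

Step 3: Only 6 of 9 vertices reached. Graph is disconnected.
Connected components: {1, 2, 4, 5, 7, 8}, {3, 9}, {6}
Number of connected components: 3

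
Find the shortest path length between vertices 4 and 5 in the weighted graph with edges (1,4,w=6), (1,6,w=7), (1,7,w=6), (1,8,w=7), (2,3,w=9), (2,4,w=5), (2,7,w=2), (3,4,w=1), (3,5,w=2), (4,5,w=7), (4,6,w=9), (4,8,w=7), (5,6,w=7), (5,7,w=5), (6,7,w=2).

Step 1: Build adjacency list with weights:
  1: 4(w=6), 6(w=7), 7(w=6), 8(w=7)
  2: 3(w=9), 4(w=5), 7(w=2)
  3: 2(w=9), 4(w=1), 5(w=2)
  4: 1(w=6), 2(w=5), 3(w=1), 5(w=7), 6(w=9), 8(w=7)
  5: 3(w=2), 4(w=7), 6(w=7), 7(w=5)
  6: 1(w=7), 4(w=9), 5(w=7), 7(w=2)
  7: 1(w=6), 2(w=2), 5(w=5), 6(w=2)
  8: 1(w=7), 4(w=7)

Step 2: Apply Dijkstra's algorithm from vertex 4:
  Visit vertex 4 (distance=0)
    Update dist[1] = 6
    Update dist[2] = 5
    Update dist[3] = 1
    Update dist[5] = 7
    Update dist[6] = 9
    Update dist[8] = 7
  Visit vertex 3 (distance=1)
    Update dist[5] = 3
  Visit vertex 5 (distance=3)
    Update dist[7] = 8

Step 3: Shortest path: 4 -> 3 -> 5
Total weight: 1 + 2 = 3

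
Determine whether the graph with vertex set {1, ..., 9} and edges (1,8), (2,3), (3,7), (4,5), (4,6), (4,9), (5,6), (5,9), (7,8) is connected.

Step 1: Build adjacency list from edges:
  1: 8
  2: 3
  3: 2, 7
  4: 5, 6, 9
  5: 4, 6, 9
  6: 4, 5
  7: 3, 8
  8: 1, 7
  9: 4, 5

Step 2: Run BFS/DFS from vertex 1:
  Visited: {1, 8, 7, 3, 2}
  Reached 5 of 9 vertices

Step 3: Only 5 of 9 vertices reached. Graph is disconnected.
Connected components: {1, 2, 3, 7, 8}, {4, 5, 6, 9}
Answer: No, the graph is not connected (2 components).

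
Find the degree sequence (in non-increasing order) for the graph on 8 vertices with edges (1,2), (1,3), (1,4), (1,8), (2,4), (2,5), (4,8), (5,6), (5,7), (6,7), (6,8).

Step 1: Count edges incident to each vertex:
  deg(1) = 4 (neighbors: 2, 3, 4, 8)
  deg(2) = 3 (neighbors: 1, 4, 5)
  deg(3) = 1 (neighbors: 1)
  deg(4) = 3 (neighbors: 1, 2, 8)
  deg(5) = 3 (neighbors: 2, 6, 7)
  deg(6) = 3 (neighbors: 5, 7, 8)
  deg(7) = 2 (neighbors: 5, 6)
  deg(8) = 3 (neighbors: 1, 4, 6)

Step 2: Sort degrees in non-increasing order:
  Degrees: [4, 3, 1, 3, 3, 3, 2, 3] -> sorted: [4, 3, 3, 3, 3, 3, 2, 1]

Degree sequence: [4, 3, 3, 3, 3, 3, 2, 1]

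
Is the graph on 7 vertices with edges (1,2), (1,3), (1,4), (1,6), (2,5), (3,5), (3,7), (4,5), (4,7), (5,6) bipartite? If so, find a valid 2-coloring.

Step 1: Attempt 2-coloring using BFS:
  Start at vertex 1, assign color 0
  Color vertex 2 with color 1 (neighbor of 1)
  Color vertex 3 with color 1 (neighbor of 1)
  Color vertex 4 with color 1 (neighbor of 1)
  Color vertex 6 with color 1 (neighbor of 1)
  Color vertex 5 with color 0 (neighbor of 2)
  Color vertex 7 with color 0 (neighbor of 3)

Step 2: 2-coloring succeeded. No conflicts found.
  Set A (color 0): {1, 5, 7}
  Set B (color 1): {2, 3, 4, 6}

The graph is bipartite with partition {1, 5, 7}, {2, 3, 4, 6}.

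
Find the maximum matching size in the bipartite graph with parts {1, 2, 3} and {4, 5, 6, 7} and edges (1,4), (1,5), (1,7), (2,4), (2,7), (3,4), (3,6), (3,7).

Step 1: List the neighbors of each left vertex:
  1: 4, 5, 7
  2: 4, 7
  3: 4, 6, 7

Step 2: Greedily match left vertices, then look for augmenting paths:
  Match 1 -- 4
  Match 2 -- 7
  Match 3 -- 6
  No augmenting path remains.

Step 3: Verify this is maximum:
  Matching size 3 = min(|L|, |R|) = min(3, 4), which is an upper bound, so this matching is maximum.

Maximum matching: {(1,4), (2,7), (3,6)}
Size: 3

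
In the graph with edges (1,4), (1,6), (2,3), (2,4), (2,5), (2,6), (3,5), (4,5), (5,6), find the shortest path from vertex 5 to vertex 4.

Step 1: Build adjacency list:
  1: 4, 6
  2: 3, 4, 5, 6
  3: 2, 5
  4: 1, 2, 5
  5: 2, 3, 4, 6
  6: 1, 2, 5

Step 2: BFS from vertex 5 to find shortest path to 4:
  vertex 2 reached at distance 1
  vertex 3 reached at distance 1
  vertex 4 reached at distance 1

Step 3: Shortest path: 5 -> 4
Path length: 1 edge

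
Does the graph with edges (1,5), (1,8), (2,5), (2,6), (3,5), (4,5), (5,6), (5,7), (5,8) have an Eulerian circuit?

Step 1: Find the degree of each vertex:
  deg(1) = 2
  deg(2) = 2
  deg(3) = 1
  deg(4) = 1
  deg(5) = 7
  deg(6) = 2
  deg(7) = 1
  deg(8) = 2

Step 2: Count vertices with odd degree:
  Odd-degree vertices: 3, 4, 5, 7 (4 total)

Step 3: Apply Euler's theorem:
  - Eulerian circuit exists iff graph is connected and all vertices have even degree
  - Eulerian path exists iff graph is connected and has 0 or 2 odd-degree vertices

Graph has 4 odd-degree vertices (need 0 or 2).
Neither Eulerian path nor Eulerian circuit exists.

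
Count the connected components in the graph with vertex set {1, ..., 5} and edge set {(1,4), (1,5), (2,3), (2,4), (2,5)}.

Step 1: Build adjacency list from edges:
  1: 4, 5
  2: 3, 4, 5
  3: 2
  4: 1, 2
  5: 1, 2

Step 2: Run BFS/DFS from vertex 1:
  Visited: {1, 4, 5, 2, 3}
  Reached 5 of 5 vertices

Step 3: All 5 vertices reached from vertex 1, so the graph is connected.
Number of connected components: 1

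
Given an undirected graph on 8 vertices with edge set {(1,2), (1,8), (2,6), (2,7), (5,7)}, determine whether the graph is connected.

Step 1: Build adjacency list from edges:
  1: 2, 8
  2: 1, 6, 7
  3: (none)
  4: (none)
  5: 7
  6: 2
  7: 2, 5
  8: 1

Step 2: Run BFS/DFS from vertex 1:
  Visited: {1, 2, 8, 6, 7, 5}
  Reached 6 of 8 vertices

Step 3: Only 6 of 8 vertices reached. Graph is disconnected.
Connected components: {1, 2, 5, 6, 7, 8}, {3}, {4}
Answer: No, the graph is not connected (3 components).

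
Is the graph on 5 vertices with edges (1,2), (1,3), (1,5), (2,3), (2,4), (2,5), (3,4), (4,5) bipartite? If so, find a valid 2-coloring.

Step 1: Attempt 2-coloring using BFS:
  Start at vertex 1, assign color 0
  Color vertex 2 with color 1 (neighbor of 1)
  Color vertex 3 with color 1 (neighbor of 1)
  Color vertex 5 with color 1 (neighbor of 1)

Step 2: Conflict found! Vertices 2 and 3 are adjacent but have the same color.
This means the graph contains an odd cycle.

The graph is NOT bipartite.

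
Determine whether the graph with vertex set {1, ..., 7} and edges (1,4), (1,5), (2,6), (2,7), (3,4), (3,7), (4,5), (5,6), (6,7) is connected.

Step 1: Build adjacency list from edges:
  1: 4, 5
  2: 6, 7
  3: 4, 7
  4: 1, 3, 5
  5: 1, 4, 6
  6: 2, 5, 7
  7: 2, 3, 6

Step 2: Run BFS/DFS from vertex 1:
  Visited: {1, 4, 5, 3, 6, 7, 2}
  Reached 7 of 7 vertices

Step 3: All 7 vertices reached from vertex 1, so the graph is connected.
Answer: Yes, the graph is connected.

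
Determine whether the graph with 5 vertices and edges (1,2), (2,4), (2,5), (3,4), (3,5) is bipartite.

Step 1: Attempt 2-coloring using BFS:
  Start at vertex 1, assign color 0
  Color vertex 2 with color 1 (neighbor of 1)
  Color vertex 4 with color 0 (neighbor of 2)
  Color vertex 5 with color 0 (neighbor of 2)
  Color vertex 3 with color 1 (neighbor of 4)

Step 2: 2-coloring succeeded. No conflicts found.
  Set A (color 0): {1, 4, 5}
  Set B (color 1): {2, 3}

The graph is bipartite with partition {1, 4, 5}, {2, 3}.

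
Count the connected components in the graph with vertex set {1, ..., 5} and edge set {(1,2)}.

Step 1: Build adjacency list from edges:
  1: 2
  2: 1
  3: (none)
  4: (none)
  5: (none)

Step 2: Run BFS/DFS from vertex 1:
  Visited: {1, 2}
  Reached 2 of 5 vertices

Step 3: Only 2 of 5 vertices reached. Graph is disconnected.
Connected components: {1, 2}, {3}, {4}, {5}
Number of connected components: 4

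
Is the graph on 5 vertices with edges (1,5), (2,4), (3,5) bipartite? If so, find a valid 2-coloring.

Step 1: Attempt 2-coloring using BFS:
  Start at vertex 1, assign color 0
  Color vertex 5 with color 1 (neighbor of 1)
  Color vertex 3 with color 0 (neighbor of 5)
  Start new component at vertex 2, assign color 0
  Color vertex 4 with color 1 (neighbor of 2)

Step 2: 2-coloring succeeded. No conflicts found.
  Set A (color 0): {1, 2, 3}
  Set B (color 1): {4, 5}

The graph is bipartite with partition {1, 2, 3}, {4, 5}.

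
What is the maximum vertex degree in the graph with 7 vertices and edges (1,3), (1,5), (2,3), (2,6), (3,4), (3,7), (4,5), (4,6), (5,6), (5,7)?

Step 1: Count edges incident to each vertex:
  deg(1) = 2 (neighbors: 3, 5)
  deg(2) = 2 (neighbors: 3, 6)
  deg(3) = 4 (neighbors: 1, 2, 4, 7)
  deg(4) = 3 (neighbors: 3, 5, 6)
  deg(5) = 4 (neighbors: 1, 4, 6, 7)
  deg(6) = 3 (neighbors: 2, 4, 5)
  deg(7) = 2 (neighbors: 3, 5)

Step 2: Find maximum:
  max(2, 2, 4, 3, 4, 3, 2) = 4 (vertex 3)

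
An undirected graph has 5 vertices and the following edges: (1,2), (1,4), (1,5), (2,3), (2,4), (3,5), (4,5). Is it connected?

Step 1: Build adjacency list from edges:
  1: 2, 4, 5
  2: 1, 3, 4
  3: 2, 5
  4: 1, 2, 5
  5: 1, 3, 4

Step 2: Run BFS/DFS from vertex 1:
  Visited: {1, 2, 4, 5, 3}
  Reached 5 of 5 vertices

Step 3: All 5 vertices reached from vertex 1, so the graph is connected.
Answer: Yes, the graph is connected.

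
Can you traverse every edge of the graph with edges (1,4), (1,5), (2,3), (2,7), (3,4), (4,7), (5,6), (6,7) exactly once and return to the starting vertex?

Step 1: Find the degree of each vertex:
  deg(1) = 2
  deg(2) = 2
  deg(3) = 2
  deg(4) = 3
  deg(5) = 2
  deg(6) = 2
  deg(7) = 3

Step 2: Count vertices with odd degree:
  Odd-degree vertices: 4, 7 (2 total)

Step 3: Apply Euler's theorem:
  - Eulerian circuit exists iff graph is connected and all vertices have even degree
  - Eulerian path exists iff graph is connected and has 0 or 2 odd-degree vertices

Graph is connected with exactly 2 odd-degree vertices (4, 7).
Eulerian path exists (starting and ending at the odd-degree vertices), but no Eulerian circuit.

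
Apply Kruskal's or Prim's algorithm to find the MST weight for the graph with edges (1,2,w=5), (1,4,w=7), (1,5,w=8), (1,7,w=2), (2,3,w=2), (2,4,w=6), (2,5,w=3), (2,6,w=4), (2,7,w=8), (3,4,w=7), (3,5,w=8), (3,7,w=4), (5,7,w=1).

Apply Kruskal's algorithm (sort edges by weight, add if no cycle):

Sorted edges by weight:
  (5,7) w=1
  (1,7) w=2
  (2,3) w=2
  (2,5) w=3
  (2,6) w=4
  (3,7) w=4
  (1,2) w=5
  (2,4) w=6
  (1,4) w=7
  (3,4) w=7
  (1,5) w=8
  (2,7) w=8
  (3,5) w=8

Add edge (5,7) w=1 -- no cycle. Running total: 1
Add edge (1,7) w=2 -- no cycle. Running total: 3
Add edge (2,3) w=2 -- no cycle. Running total: 5
Add edge (2,5) w=3 -- no cycle. Running total: 8
Add edge (2,6) w=4 -- no cycle. Running total: 12
Skip edge (3,7) w=4 -- would create cycle
Skip edge (1,2) w=5 -- would create cycle
Add edge (2,4) w=6 -- no cycle. Running total: 18

MST edges: (5,7,w=1), (1,7,w=2), (2,3,w=2), (2,5,w=3), (2,6,w=4), (2,4,w=6)
Total MST weight: 1 + 2 + 2 + 3 + 4 + 6 = 18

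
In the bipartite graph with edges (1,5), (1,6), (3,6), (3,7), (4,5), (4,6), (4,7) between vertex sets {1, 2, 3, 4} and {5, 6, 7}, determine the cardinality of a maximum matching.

Step 1: List the neighbors of each left vertex:
  1: 5, 6
  2: (none)
  3: 6, 7
  4: 5, 6, 7

Step 2: Greedily match left vertices, then look for augmenting paths:
  Match 1 -- 5
  Match 3 -- 6
  Match 4 -- 7
  No augmenting path remains.

Step 3: Verify this is maximum:
  Matching size 3 = min(|L|, |R|) = min(4, 3), which is an upper bound, so this matching is maximum.

Maximum matching: {(1,5), (3,6), (4,7)}
Size: 3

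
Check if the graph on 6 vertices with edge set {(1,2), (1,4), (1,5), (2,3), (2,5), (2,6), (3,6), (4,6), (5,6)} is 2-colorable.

Step 1: Attempt 2-coloring using BFS:
  Start at vertex 1, assign color 0
  Color vertex 2 with color 1 (neighbor of 1)
  Color vertex 4 with color 1 (neighbor of 1)
  Color vertex 5 with color 1 (neighbor of 1)
  Color vertex 3 with color 0 (neighbor of 2)

Step 2: Conflict found! Vertices 2 and 5 are adjacent but have the same color.
This means the graph contains an odd cycle.

The graph is NOT bipartite.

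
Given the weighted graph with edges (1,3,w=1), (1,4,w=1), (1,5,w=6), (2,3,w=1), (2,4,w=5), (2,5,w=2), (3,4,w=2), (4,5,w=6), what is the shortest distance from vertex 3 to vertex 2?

Step 1: Build adjacency list with weights:
  1: 3(w=1), 4(w=1), 5(w=6)
  2: 3(w=1), 4(w=5), 5(w=2)
  3: 1(w=1), 2(w=1), 4(w=2)
  4: 1(w=1), 2(w=5), 3(w=2), 5(w=6)
  5: 1(w=6), 2(w=2), 4(w=6)

Step 2: Apply Dijkstra's algorithm from vertex 3:
  Visit vertex 3 (distance=0)
    Update dist[1] = 1
    Update dist[2] = 1
    Update dist[4] = 2
  Visit vertex 1 (distance=1)
    Update dist[5] = 7
  Visit vertex 2 (distance=1)
    Update dist[5] = 3

Step 3: Shortest path: 3 -> 2
Total weight: 1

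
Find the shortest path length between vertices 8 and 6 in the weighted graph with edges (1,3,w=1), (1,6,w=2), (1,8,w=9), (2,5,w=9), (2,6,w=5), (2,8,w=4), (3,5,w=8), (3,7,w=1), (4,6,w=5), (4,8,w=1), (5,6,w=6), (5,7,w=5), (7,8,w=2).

Step 1: Build adjacency list with weights:
  1: 3(w=1), 6(w=2), 8(w=9)
  2: 5(w=9), 6(w=5), 8(w=4)
  3: 1(w=1), 5(w=8), 7(w=1)
  4: 6(w=5), 8(w=1)
  5: 2(w=9), 3(w=8), 6(w=6), 7(w=5)
  6: 1(w=2), 2(w=5), 4(w=5), 5(w=6)
  7: 3(w=1), 5(w=5), 8(w=2)
  8: 1(w=9), 2(w=4), 4(w=1), 7(w=2)

Step 2: Apply Dijkstra's algorithm from vertex 8:
  Visit vertex 8 (distance=0)
    Update dist[1] = 9
    Update dist[2] = 4
    Update dist[4] = 1
    Update dist[7] = 2
  Visit vertex 4 (distance=1)
    Update dist[6] = 6
  Visit vertex 7 (distance=2)
    Update dist[3] = 3
    Update dist[5] = 7
  Visit vertex 3 (distance=3)
    Update dist[1] = 4
  Visit vertex 1 (distance=4)
  Visit vertex 2 (distance=4)
  Visit vertex 6 (distance=6)

Step 3: Shortest path: 8 -> 4 -> 6
Total weight: 1 + 5 = 6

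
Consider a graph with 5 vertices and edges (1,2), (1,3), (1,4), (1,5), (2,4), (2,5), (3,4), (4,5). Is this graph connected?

Step 1: Build adjacency list from edges:
  1: 2, 3, 4, 5
  2: 1, 4, 5
  3: 1, 4
  4: 1, 2, 3, 5
  5: 1, 2, 4

Step 2: Run BFS/DFS from vertex 1:
  Visited: {1, 2, 3, 4, 5}
  Reached 5 of 5 vertices

Step 3: All 5 vertices reached from vertex 1, so the graph is connected.
Answer: Yes, the graph is connected.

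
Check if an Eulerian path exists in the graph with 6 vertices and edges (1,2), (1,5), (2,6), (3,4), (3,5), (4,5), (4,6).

Step 1: Find the degree of each vertex:
  deg(1) = 2
  deg(2) = 2
  deg(3) = 2
  deg(4) = 3
  deg(5) = 3
  deg(6) = 2

Step 2: Count vertices with odd degree:
  Odd-degree vertices: 4, 5 (2 total)

Step 3: Apply Euler's theorem:
  - Eulerian circuit exists iff graph is connected and all vertices have even degree
  - Eulerian path exists iff graph is connected and has 0 or 2 odd-degree vertices

Graph is connected with exactly 2 odd-degree vertices (4, 5).
Eulerian path exists (starting and ending at the odd-degree vertices), but no Eulerian circuit.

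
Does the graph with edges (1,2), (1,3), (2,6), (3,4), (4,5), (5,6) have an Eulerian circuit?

Step 1: Find the degree of each vertex:
  deg(1) = 2
  deg(2) = 2
  deg(3) = 2
  deg(4) = 2
  deg(5) = 2
  deg(6) = 2

Step 2: Count vertices with odd degree:
  All vertices have even degree (0 odd-degree vertices)

Step 3: Apply Euler's theorem:
  - Eulerian circuit exists iff graph is connected and all vertices have even degree
  - Eulerian path exists iff graph is connected and has 0 or 2 odd-degree vertices

Graph is connected with 0 odd-degree vertices.
Both Eulerian circuit and Eulerian path exist.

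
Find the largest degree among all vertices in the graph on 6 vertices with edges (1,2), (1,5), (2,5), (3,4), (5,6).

Step 1: Count edges incident to each vertex:
  deg(1) = 2 (neighbors: 2, 5)
  deg(2) = 2 (neighbors: 1, 5)
  deg(3) = 1 (neighbors: 4)
  deg(4) = 1 (neighbors: 3)
  deg(5) = 3 (neighbors: 1, 2, 6)
  deg(6) = 1 (neighbors: 5)

Step 2: Find maximum:
  max(2, 2, 1, 1, 3, 1) = 3 (vertex 5)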